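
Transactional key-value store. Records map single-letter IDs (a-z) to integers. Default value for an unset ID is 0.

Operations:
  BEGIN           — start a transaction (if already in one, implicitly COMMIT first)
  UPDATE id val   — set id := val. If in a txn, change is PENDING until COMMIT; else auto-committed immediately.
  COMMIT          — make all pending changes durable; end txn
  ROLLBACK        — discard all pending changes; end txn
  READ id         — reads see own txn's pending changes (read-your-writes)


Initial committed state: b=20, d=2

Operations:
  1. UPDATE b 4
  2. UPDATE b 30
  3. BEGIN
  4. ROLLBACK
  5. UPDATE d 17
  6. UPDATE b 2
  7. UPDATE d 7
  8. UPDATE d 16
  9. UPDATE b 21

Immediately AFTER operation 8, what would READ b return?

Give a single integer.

Answer: 2

Derivation:
Initial committed: {b=20, d=2}
Op 1: UPDATE b=4 (auto-commit; committed b=4)
Op 2: UPDATE b=30 (auto-commit; committed b=30)
Op 3: BEGIN: in_txn=True, pending={}
Op 4: ROLLBACK: discarded pending []; in_txn=False
Op 5: UPDATE d=17 (auto-commit; committed d=17)
Op 6: UPDATE b=2 (auto-commit; committed b=2)
Op 7: UPDATE d=7 (auto-commit; committed d=7)
Op 8: UPDATE d=16 (auto-commit; committed d=16)
After op 8: visible(b) = 2 (pending={}, committed={b=2, d=16})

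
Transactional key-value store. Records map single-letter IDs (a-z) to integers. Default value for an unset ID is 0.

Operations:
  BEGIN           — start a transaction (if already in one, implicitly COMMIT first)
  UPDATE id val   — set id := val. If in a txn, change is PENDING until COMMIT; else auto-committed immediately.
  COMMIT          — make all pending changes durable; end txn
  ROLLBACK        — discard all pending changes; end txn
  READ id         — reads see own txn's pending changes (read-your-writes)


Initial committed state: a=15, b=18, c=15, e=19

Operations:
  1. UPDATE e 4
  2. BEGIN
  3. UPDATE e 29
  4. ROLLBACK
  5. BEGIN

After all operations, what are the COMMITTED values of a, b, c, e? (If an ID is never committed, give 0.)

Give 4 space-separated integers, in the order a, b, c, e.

Answer: 15 18 15 4

Derivation:
Initial committed: {a=15, b=18, c=15, e=19}
Op 1: UPDATE e=4 (auto-commit; committed e=4)
Op 2: BEGIN: in_txn=True, pending={}
Op 3: UPDATE e=29 (pending; pending now {e=29})
Op 4: ROLLBACK: discarded pending ['e']; in_txn=False
Op 5: BEGIN: in_txn=True, pending={}
Final committed: {a=15, b=18, c=15, e=4}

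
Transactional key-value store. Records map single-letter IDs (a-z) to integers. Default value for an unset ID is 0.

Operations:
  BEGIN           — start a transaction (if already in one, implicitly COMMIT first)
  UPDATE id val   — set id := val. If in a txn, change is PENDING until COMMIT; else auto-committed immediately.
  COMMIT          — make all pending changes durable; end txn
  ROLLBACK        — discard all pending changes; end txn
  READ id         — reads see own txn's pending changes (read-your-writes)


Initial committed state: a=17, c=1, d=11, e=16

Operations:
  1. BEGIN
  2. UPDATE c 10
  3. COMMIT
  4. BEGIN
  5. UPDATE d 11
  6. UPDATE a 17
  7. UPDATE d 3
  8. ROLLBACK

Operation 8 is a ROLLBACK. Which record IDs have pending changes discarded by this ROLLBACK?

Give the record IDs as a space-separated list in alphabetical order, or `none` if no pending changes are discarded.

Initial committed: {a=17, c=1, d=11, e=16}
Op 1: BEGIN: in_txn=True, pending={}
Op 2: UPDATE c=10 (pending; pending now {c=10})
Op 3: COMMIT: merged ['c'] into committed; committed now {a=17, c=10, d=11, e=16}
Op 4: BEGIN: in_txn=True, pending={}
Op 5: UPDATE d=11 (pending; pending now {d=11})
Op 6: UPDATE a=17 (pending; pending now {a=17, d=11})
Op 7: UPDATE d=3 (pending; pending now {a=17, d=3})
Op 8: ROLLBACK: discarded pending ['a', 'd']; in_txn=False
ROLLBACK at op 8 discards: ['a', 'd']

Answer: a d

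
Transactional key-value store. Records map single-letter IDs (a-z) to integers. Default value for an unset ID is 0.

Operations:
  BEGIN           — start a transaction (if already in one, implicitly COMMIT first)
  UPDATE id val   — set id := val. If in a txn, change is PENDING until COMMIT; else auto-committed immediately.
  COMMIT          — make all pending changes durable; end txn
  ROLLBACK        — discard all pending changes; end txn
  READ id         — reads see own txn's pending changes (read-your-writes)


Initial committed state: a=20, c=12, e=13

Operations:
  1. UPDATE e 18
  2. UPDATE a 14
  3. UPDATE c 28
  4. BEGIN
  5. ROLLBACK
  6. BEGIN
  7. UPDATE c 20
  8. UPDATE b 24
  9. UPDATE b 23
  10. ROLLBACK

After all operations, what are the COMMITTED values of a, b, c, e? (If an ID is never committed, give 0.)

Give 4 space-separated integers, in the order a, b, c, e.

Answer: 14 0 28 18

Derivation:
Initial committed: {a=20, c=12, e=13}
Op 1: UPDATE e=18 (auto-commit; committed e=18)
Op 2: UPDATE a=14 (auto-commit; committed a=14)
Op 3: UPDATE c=28 (auto-commit; committed c=28)
Op 4: BEGIN: in_txn=True, pending={}
Op 5: ROLLBACK: discarded pending []; in_txn=False
Op 6: BEGIN: in_txn=True, pending={}
Op 7: UPDATE c=20 (pending; pending now {c=20})
Op 8: UPDATE b=24 (pending; pending now {b=24, c=20})
Op 9: UPDATE b=23 (pending; pending now {b=23, c=20})
Op 10: ROLLBACK: discarded pending ['b', 'c']; in_txn=False
Final committed: {a=14, c=28, e=18}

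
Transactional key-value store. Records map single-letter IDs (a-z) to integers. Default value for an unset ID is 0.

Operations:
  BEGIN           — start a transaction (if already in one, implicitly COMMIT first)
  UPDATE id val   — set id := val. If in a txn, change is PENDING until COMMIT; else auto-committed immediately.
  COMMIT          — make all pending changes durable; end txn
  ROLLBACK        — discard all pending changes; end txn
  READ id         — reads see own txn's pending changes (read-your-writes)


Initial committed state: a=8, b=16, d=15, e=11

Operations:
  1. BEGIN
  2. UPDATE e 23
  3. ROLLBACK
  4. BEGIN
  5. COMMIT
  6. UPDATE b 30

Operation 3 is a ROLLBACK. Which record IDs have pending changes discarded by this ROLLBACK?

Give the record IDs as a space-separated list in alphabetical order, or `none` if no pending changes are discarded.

Initial committed: {a=8, b=16, d=15, e=11}
Op 1: BEGIN: in_txn=True, pending={}
Op 2: UPDATE e=23 (pending; pending now {e=23})
Op 3: ROLLBACK: discarded pending ['e']; in_txn=False
Op 4: BEGIN: in_txn=True, pending={}
Op 5: COMMIT: merged [] into committed; committed now {a=8, b=16, d=15, e=11}
Op 6: UPDATE b=30 (auto-commit; committed b=30)
ROLLBACK at op 3 discards: ['e']

Answer: e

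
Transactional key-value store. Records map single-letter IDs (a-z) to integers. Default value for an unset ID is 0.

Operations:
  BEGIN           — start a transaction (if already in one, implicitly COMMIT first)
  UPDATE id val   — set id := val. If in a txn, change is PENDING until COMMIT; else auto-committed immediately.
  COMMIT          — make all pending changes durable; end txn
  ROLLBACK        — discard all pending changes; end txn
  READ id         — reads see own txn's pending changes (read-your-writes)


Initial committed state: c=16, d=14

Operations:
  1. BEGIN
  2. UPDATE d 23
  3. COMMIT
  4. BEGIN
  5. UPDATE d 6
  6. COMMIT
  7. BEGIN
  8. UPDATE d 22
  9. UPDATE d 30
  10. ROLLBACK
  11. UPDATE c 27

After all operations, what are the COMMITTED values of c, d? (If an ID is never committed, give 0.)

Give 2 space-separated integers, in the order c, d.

Answer: 27 6

Derivation:
Initial committed: {c=16, d=14}
Op 1: BEGIN: in_txn=True, pending={}
Op 2: UPDATE d=23 (pending; pending now {d=23})
Op 3: COMMIT: merged ['d'] into committed; committed now {c=16, d=23}
Op 4: BEGIN: in_txn=True, pending={}
Op 5: UPDATE d=6 (pending; pending now {d=6})
Op 6: COMMIT: merged ['d'] into committed; committed now {c=16, d=6}
Op 7: BEGIN: in_txn=True, pending={}
Op 8: UPDATE d=22 (pending; pending now {d=22})
Op 9: UPDATE d=30 (pending; pending now {d=30})
Op 10: ROLLBACK: discarded pending ['d']; in_txn=False
Op 11: UPDATE c=27 (auto-commit; committed c=27)
Final committed: {c=27, d=6}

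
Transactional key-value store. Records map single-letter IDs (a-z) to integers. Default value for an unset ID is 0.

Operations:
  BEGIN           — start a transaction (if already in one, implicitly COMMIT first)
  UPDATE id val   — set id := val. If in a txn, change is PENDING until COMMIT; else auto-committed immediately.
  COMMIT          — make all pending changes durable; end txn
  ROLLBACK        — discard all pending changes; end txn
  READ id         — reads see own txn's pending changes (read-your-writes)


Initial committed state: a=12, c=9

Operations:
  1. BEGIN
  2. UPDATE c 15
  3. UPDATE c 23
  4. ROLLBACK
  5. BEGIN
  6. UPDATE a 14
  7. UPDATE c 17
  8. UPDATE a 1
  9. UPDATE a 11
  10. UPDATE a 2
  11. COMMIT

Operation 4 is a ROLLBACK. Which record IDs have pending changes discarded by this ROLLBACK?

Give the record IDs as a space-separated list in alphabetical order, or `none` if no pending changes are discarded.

Initial committed: {a=12, c=9}
Op 1: BEGIN: in_txn=True, pending={}
Op 2: UPDATE c=15 (pending; pending now {c=15})
Op 3: UPDATE c=23 (pending; pending now {c=23})
Op 4: ROLLBACK: discarded pending ['c']; in_txn=False
Op 5: BEGIN: in_txn=True, pending={}
Op 6: UPDATE a=14 (pending; pending now {a=14})
Op 7: UPDATE c=17 (pending; pending now {a=14, c=17})
Op 8: UPDATE a=1 (pending; pending now {a=1, c=17})
Op 9: UPDATE a=11 (pending; pending now {a=11, c=17})
Op 10: UPDATE a=2 (pending; pending now {a=2, c=17})
Op 11: COMMIT: merged ['a', 'c'] into committed; committed now {a=2, c=17}
ROLLBACK at op 4 discards: ['c']

Answer: c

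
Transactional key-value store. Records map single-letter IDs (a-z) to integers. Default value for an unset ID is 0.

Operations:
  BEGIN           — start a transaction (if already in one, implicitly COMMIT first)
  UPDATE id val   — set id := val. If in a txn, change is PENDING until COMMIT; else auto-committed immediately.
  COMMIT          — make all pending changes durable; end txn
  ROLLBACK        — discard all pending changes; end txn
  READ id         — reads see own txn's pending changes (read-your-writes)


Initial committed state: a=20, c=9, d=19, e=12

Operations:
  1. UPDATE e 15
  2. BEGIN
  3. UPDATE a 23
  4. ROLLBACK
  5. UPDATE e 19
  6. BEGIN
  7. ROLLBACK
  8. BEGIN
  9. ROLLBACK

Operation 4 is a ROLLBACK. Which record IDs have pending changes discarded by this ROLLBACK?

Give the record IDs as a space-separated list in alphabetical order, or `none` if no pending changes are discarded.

Answer: a

Derivation:
Initial committed: {a=20, c=9, d=19, e=12}
Op 1: UPDATE e=15 (auto-commit; committed e=15)
Op 2: BEGIN: in_txn=True, pending={}
Op 3: UPDATE a=23 (pending; pending now {a=23})
Op 4: ROLLBACK: discarded pending ['a']; in_txn=False
Op 5: UPDATE e=19 (auto-commit; committed e=19)
Op 6: BEGIN: in_txn=True, pending={}
Op 7: ROLLBACK: discarded pending []; in_txn=False
Op 8: BEGIN: in_txn=True, pending={}
Op 9: ROLLBACK: discarded pending []; in_txn=False
ROLLBACK at op 4 discards: ['a']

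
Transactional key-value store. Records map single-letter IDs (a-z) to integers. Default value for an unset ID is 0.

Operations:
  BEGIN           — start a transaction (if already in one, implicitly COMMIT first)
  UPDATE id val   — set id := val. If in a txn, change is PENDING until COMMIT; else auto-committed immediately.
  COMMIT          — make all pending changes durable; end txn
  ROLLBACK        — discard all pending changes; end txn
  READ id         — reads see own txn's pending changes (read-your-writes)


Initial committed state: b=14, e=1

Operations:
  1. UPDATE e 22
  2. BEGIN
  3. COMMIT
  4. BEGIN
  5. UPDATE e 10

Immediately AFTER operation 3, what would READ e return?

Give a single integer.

Initial committed: {b=14, e=1}
Op 1: UPDATE e=22 (auto-commit; committed e=22)
Op 2: BEGIN: in_txn=True, pending={}
Op 3: COMMIT: merged [] into committed; committed now {b=14, e=22}
After op 3: visible(e) = 22 (pending={}, committed={b=14, e=22})

Answer: 22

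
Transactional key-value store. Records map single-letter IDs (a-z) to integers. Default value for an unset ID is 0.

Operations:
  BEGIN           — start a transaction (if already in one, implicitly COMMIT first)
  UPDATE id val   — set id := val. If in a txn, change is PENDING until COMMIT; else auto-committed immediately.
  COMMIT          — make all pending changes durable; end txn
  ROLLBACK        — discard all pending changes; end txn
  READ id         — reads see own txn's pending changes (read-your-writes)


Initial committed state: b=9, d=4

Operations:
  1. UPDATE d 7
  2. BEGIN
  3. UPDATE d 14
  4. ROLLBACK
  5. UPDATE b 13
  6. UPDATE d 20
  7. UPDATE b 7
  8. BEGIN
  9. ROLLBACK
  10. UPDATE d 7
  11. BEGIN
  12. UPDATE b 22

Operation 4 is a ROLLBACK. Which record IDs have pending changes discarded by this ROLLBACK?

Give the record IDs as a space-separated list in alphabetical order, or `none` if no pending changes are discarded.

Answer: d

Derivation:
Initial committed: {b=9, d=4}
Op 1: UPDATE d=7 (auto-commit; committed d=7)
Op 2: BEGIN: in_txn=True, pending={}
Op 3: UPDATE d=14 (pending; pending now {d=14})
Op 4: ROLLBACK: discarded pending ['d']; in_txn=False
Op 5: UPDATE b=13 (auto-commit; committed b=13)
Op 6: UPDATE d=20 (auto-commit; committed d=20)
Op 7: UPDATE b=7 (auto-commit; committed b=7)
Op 8: BEGIN: in_txn=True, pending={}
Op 9: ROLLBACK: discarded pending []; in_txn=False
Op 10: UPDATE d=7 (auto-commit; committed d=7)
Op 11: BEGIN: in_txn=True, pending={}
Op 12: UPDATE b=22 (pending; pending now {b=22})
ROLLBACK at op 4 discards: ['d']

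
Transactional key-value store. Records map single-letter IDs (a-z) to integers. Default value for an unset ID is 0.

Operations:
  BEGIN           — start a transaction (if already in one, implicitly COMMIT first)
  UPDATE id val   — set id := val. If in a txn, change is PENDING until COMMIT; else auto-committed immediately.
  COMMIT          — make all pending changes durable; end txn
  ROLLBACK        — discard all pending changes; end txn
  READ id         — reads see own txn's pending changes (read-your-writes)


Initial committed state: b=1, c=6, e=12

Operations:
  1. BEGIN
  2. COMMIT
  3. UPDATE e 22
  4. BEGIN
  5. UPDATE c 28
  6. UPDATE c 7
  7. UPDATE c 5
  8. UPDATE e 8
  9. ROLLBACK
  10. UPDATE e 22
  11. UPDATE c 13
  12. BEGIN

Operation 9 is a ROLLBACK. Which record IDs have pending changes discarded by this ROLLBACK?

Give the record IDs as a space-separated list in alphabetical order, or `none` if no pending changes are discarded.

Answer: c e

Derivation:
Initial committed: {b=1, c=6, e=12}
Op 1: BEGIN: in_txn=True, pending={}
Op 2: COMMIT: merged [] into committed; committed now {b=1, c=6, e=12}
Op 3: UPDATE e=22 (auto-commit; committed e=22)
Op 4: BEGIN: in_txn=True, pending={}
Op 5: UPDATE c=28 (pending; pending now {c=28})
Op 6: UPDATE c=7 (pending; pending now {c=7})
Op 7: UPDATE c=5 (pending; pending now {c=5})
Op 8: UPDATE e=8 (pending; pending now {c=5, e=8})
Op 9: ROLLBACK: discarded pending ['c', 'e']; in_txn=False
Op 10: UPDATE e=22 (auto-commit; committed e=22)
Op 11: UPDATE c=13 (auto-commit; committed c=13)
Op 12: BEGIN: in_txn=True, pending={}
ROLLBACK at op 9 discards: ['c', 'e']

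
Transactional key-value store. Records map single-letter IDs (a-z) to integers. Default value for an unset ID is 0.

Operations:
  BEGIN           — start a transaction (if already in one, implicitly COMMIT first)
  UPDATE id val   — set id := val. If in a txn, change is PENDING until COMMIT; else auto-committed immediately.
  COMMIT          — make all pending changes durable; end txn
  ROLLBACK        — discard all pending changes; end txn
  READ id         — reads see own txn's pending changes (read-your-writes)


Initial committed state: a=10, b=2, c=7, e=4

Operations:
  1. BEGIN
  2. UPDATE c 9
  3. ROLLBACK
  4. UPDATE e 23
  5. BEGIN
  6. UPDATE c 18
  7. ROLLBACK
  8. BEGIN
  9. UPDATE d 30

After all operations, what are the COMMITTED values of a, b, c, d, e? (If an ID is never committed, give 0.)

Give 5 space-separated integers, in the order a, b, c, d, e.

Answer: 10 2 7 0 23

Derivation:
Initial committed: {a=10, b=2, c=7, e=4}
Op 1: BEGIN: in_txn=True, pending={}
Op 2: UPDATE c=9 (pending; pending now {c=9})
Op 3: ROLLBACK: discarded pending ['c']; in_txn=False
Op 4: UPDATE e=23 (auto-commit; committed e=23)
Op 5: BEGIN: in_txn=True, pending={}
Op 6: UPDATE c=18 (pending; pending now {c=18})
Op 7: ROLLBACK: discarded pending ['c']; in_txn=False
Op 8: BEGIN: in_txn=True, pending={}
Op 9: UPDATE d=30 (pending; pending now {d=30})
Final committed: {a=10, b=2, c=7, e=23}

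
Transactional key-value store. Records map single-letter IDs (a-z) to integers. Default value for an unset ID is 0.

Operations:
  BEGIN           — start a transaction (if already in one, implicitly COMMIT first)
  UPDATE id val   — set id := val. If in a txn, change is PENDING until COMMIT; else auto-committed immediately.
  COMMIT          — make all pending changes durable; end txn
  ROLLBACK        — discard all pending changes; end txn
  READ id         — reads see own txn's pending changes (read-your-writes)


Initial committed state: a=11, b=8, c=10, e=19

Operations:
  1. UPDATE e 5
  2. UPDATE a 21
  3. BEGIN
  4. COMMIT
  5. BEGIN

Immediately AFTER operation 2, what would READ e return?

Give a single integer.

Initial committed: {a=11, b=8, c=10, e=19}
Op 1: UPDATE e=5 (auto-commit; committed e=5)
Op 2: UPDATE a=21 (auto-commit; committed a=21)
After op 2: visible(e) = 5 (pending={}, committed={a=21, b=8, c=10, e=5})

Answer: 5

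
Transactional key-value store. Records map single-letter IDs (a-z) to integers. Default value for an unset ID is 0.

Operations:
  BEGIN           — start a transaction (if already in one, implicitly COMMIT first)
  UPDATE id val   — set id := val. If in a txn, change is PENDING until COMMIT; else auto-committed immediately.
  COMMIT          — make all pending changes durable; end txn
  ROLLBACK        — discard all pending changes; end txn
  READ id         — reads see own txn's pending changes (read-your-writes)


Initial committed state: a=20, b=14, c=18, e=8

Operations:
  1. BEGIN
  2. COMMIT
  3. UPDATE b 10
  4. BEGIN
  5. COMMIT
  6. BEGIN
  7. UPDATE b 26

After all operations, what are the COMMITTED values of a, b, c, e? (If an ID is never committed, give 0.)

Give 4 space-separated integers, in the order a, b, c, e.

Initial committed: {a=20, b=14, c=18, e=8}
Op 1: BEGIN: in_txn=True, pending={}
Op 2: COMMIT: merged [] into committed; committed now {a=20, b=14, c=18, e=8}
Op 3: UPDATE b=10 (auto-commit; committed b=10)
Op 4: BEGIN: in_txn=True, pending={}
Op 5: COMMIT: merged [] into committed; committed now {a=20, b=10, c=18, e=8}
Op 6: BEGIN: in_txn=True, pending={}
Op 7: UPDATE b=26 (pending; pending now {b=26})
Final committed: {a=20, b=10, c=18, e=8}

Answer: 20 10 18 8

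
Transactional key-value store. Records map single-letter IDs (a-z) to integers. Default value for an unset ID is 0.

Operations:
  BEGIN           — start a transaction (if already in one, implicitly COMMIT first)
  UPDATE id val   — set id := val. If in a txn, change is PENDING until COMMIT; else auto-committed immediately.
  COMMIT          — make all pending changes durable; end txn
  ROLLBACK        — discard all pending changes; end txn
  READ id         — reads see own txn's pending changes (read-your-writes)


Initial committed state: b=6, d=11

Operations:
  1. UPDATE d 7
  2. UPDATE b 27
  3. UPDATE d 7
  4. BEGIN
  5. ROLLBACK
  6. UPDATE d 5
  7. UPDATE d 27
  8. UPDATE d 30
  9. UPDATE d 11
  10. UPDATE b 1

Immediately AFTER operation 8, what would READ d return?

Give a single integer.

Initial committed: {b=6, d=11}
Op 1: UPDATE d=7 (auto-commit; committed d=7)
Op 2: UPDATE b=27 (auto-commit; committed b=27)
Op 3: UPDATE d=7 (auto-commit; committed d=7)
Op 4: BEGIN: in_txn=True, pending={}
Op 5: ROLLBACK: discarded pending []; in_txn=False
Op 6: UPDATE d=5 (auto-commit; committed d=5)
Op 7: UPDATE d=27 (auto-commit; committed d=27)
Op 8: UPDATE d=30 (auto-commit; committed d=30)
After op 8: visible(d) = 30 (pending={}, committed={b=27, d=30})

Answer: 30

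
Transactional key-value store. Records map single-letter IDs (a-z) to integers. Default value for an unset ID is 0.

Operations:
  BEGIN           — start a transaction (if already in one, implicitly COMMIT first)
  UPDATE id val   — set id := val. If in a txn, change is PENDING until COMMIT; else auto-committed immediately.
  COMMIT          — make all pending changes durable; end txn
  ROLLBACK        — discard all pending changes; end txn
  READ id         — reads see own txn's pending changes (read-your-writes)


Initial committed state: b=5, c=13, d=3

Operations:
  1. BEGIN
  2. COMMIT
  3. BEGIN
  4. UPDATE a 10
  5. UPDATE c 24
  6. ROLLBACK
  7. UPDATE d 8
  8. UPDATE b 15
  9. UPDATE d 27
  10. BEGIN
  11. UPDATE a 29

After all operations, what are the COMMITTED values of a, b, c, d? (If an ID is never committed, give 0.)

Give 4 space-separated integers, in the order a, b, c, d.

Answer: 0 15 13 27

Derivation:
Initial committed: {b=5, c=13, d=3}
Op 1: BEGIN: in_txn=True, pending={}
Op 2: COMMIT: merged [] into committed; committed now {b=5, c=13, d=3}
Op 3: BEGIN: in_txn=True, pending={}
Op 4: UPDATE a=10 (pending; pending now {a=10})
Op 5: UPDATE c=24 (pending; pending now {a=10, c=24})
Op 6: ROLLBACK: discarded pending ['a', 'c']; in_txn=False
Op 7: UPDATE d=8 (auto-commit; committed d=8)
Op 8: UPDATE b=15 (auto-commit; committed b=15)
Op 9: UPDATE d=27 (auto-commit; committed d=27)
Op 10: BEGIN: in_txn=True, pending={}
Op 11: UPDATE a=29 (pending; pending now {a=29})
Final committed: {b=15, c=13, d=27}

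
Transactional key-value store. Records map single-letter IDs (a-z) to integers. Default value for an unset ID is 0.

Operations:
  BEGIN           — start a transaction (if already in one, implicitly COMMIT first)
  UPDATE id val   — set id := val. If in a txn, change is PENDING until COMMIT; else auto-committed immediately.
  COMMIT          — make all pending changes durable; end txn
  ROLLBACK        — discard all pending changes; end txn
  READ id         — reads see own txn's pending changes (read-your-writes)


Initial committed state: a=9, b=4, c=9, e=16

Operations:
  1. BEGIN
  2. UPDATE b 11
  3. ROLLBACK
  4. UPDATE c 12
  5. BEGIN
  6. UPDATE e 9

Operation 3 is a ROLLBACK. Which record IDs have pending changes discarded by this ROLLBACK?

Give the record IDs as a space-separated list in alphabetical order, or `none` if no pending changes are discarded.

Answer: b

Derivation:
Initial committed: {a=9, b=4, c=9, e=16}
Op 1: BEGIN: in_txn=True, pending={}
Op 2: UPDATE b=11 (pending; pending now {b=11})
Op 3: ROLLBACK: discarded pending ['b']; in_txn=False
Op 4: UPDATE c=12 (auto-commit; committed c=12)
Op 5: BEGIN: in_txn=True, pending={}
Op 6: UPDATE e=9 (pending; pending now {e=9})
ROLLBACK at op 3 discards: ['b']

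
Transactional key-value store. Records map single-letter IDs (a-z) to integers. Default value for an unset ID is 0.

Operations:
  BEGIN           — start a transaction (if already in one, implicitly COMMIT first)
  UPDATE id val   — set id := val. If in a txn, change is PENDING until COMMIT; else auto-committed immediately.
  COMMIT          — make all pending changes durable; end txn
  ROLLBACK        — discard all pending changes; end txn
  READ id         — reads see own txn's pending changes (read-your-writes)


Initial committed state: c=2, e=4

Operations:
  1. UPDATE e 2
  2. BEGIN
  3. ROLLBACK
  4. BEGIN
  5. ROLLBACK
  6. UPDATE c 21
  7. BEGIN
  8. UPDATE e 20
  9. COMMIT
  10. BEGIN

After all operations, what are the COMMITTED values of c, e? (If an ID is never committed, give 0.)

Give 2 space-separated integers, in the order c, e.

Initial committed: {c=2, e=4}
Op 1: UPDATE e=2 (auto-commit; committed e=2)
Op 2: BEGIN: in_txn=True, pending={}
Op 3: ROLLBACK: discarded pending []; in_txn=False
Op 4: BEGIN: in_txn=True, pending={}
Op 5: ROLLBACK: discarded pending []; in_txn=False
Op 6: UPDATE c=21 (auto-commit; committed c=21)
Op 7: BEGIN: in_txn=True, pending={}
Op 8: UPDATE e=20 (pending; pending now {e=20})
Op 9: COMMIT: merged ['e'] into committed; committed now {c=21, e=20}
Op 10: BEGIN: in_txn=True, pending={}
Final committed: {c=21, e=20}

Answer: 21 20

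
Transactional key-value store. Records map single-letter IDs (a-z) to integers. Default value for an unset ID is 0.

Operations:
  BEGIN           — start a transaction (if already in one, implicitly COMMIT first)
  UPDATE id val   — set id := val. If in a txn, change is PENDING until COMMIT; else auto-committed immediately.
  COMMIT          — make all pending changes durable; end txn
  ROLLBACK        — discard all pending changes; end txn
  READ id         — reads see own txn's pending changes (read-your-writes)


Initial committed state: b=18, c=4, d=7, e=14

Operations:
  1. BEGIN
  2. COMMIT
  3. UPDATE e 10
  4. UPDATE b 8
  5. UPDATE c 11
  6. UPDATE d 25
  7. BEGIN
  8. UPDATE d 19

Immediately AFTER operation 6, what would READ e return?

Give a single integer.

Answer: 10

Derivation:
Initial committed: {b=18, c=4, d=7, e=14}
Op 1: BEGIN: in_txn=True, pending={}
Op 2: COMMIT: merged [] into committed; committed now {b=18, c=4, d=7, e=14}
Op 3: UPDATE e=10 (auto-commit; committed e=10)
Op 4: UPDATE b=8 (auto-commit; committed b=8)
Op 5: UPDATE c=11 (auto-commit; committed c=11)
Op 6: UPDATE d=25 (auto-commit; committed d=25)
After op 6: visible(e) = 10 (pending={}, committed={b=8, c=11, d=25, e=10})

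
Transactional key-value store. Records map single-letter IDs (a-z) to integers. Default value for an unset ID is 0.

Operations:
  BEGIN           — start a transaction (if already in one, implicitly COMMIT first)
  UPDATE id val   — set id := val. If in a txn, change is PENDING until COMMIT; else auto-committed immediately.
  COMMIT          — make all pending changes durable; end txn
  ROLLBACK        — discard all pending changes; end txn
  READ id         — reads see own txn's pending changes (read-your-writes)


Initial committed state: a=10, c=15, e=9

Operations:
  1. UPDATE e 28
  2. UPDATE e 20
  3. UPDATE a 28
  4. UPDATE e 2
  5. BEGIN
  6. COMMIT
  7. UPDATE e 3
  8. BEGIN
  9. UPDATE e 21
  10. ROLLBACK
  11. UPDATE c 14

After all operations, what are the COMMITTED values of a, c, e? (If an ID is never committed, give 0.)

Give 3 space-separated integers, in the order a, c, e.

Answer: 28 14 3

Derivation:
Initial committed: {a=10, c=15, e=9}
Op 1: UPDATE e=28 (auto-commit; committed e=28)
Op 2: UPDATE e=20 (auto-commit; committed e=20)
Op 3: UPDATE a=28 (auto-commit; committed a=28)
Op 4: UPDATE e=2 (auto-commit; committed e=2)
Op 5: BEGIN: in_txn=True, pending={}
Op 6: COMMIT: merged [] into committed; committed now {a=28, c=15, e=2}
Op 7: UPDATE e=3 (auto-commit; committed e=3)
Op 8: BEGIN: in_txn=True, pending={}
Op 9: UPDATE e=21 (pending; pending now {e=21})
Op 10: ROLLBACK: discarded pending ['e']; in_txn=False
Op 11: UPDATE c=14 (auto-commit; committed c=14)
Final committed: {a=28, c=14, e=3}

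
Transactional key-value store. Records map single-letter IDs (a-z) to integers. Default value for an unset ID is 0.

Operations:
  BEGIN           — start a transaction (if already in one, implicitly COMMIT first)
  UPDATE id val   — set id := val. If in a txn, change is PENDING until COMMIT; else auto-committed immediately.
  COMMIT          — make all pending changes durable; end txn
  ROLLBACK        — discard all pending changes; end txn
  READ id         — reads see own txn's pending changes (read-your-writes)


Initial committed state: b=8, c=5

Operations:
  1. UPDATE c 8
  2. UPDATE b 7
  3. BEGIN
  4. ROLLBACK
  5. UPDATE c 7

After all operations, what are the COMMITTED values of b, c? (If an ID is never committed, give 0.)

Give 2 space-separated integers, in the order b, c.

Answer: 7 7

Derivation:
Initial committed: {b=8, c=5}
Op 1: UPDATE c=8 (auto-commit; committed c=8)
Op 2: UPDATE b=7 (auto-commit; committed b=7)
Op 3: BEGIN: in_txn=True, pending={}
Op 4: ROLLBACK: discarded pending []; in_txn=False
Op 5: UPDATE c=7 (auto-commit; committed c=7)
Final committed: {b=7, c=7}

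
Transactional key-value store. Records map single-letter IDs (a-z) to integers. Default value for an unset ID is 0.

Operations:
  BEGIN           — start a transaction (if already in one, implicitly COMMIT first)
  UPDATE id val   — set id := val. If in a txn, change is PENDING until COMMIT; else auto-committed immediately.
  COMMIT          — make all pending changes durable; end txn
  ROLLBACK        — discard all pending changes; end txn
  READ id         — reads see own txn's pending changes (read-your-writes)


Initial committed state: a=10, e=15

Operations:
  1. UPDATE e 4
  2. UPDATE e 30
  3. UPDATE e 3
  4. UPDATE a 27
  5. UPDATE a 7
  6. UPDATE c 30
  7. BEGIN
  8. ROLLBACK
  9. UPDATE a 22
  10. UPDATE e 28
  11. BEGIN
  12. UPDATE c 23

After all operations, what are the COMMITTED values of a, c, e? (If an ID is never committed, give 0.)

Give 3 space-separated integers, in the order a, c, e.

Answer: 22 30 28

Derivation:
Initial committed: {a=10, e=15}
Op 1: UPDATE e=4 (auto-commit; committed e=4)
Op 2: UPDATE e=30 (auto-commit; committed e=30)
Op 3: UPDATE e=3 (auto-commit; committed e=3)
Op 4: UPDATE a=27 (auto-commit; committed a=27)
Op 5: UPDATE a=7 (auto-commit; committed a=7)
Op 6: UPDATE c=30 (auto-commit; committed c=30)
Op 7: BEGIN: in_txn=True, pending={}
Op 8: ROLLBACK: discarded pending []; in_txn=False
Op 9: UPDATE a=22 (auto-commit; committed a=22)
Op 10: UPDATE e=28 (auto-commit; committed e=28)
Op 11: BEGIN: in_txn=True, pending={}
Op 12: UPDATE c=23 (pending; pending now {c=23})
Final committed: {a=22, c=30, e=28}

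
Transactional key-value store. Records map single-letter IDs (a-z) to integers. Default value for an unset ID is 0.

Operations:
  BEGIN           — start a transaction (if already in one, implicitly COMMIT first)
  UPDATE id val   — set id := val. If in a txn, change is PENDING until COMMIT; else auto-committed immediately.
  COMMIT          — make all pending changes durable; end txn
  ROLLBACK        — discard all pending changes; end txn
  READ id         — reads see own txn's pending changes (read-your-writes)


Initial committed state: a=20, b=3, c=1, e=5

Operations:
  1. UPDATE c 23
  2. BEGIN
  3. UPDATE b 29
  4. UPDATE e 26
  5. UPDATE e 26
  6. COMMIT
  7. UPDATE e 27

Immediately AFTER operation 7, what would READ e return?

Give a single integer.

Initial committed: {a=20, b=3, c=1, e=5}
Op 1: UPDATE c=23 (auto-commit; committed c=23)
Op 2: BEGIN: in_txn=True, pending={}
Op 3: UPDATE b=29 (pending; pending now {b=29})
Op 4: UPDATE e=26 (pending; pending now {b=29, e=26})
Op 5: UPDATE e=26 (pending; pending now {b=29, e=26})
Op 6: COMMIT: merged ['b', 'e'] into committed; committed now {a=20, b=29, c=23, e=26}
Op 7: UPDATE e=27 (auto-commit; committed e=27)
After op 7: visible(e) = 27 (pending={}, committed={a=20, b=29, c=23, e=27})

Answer: 27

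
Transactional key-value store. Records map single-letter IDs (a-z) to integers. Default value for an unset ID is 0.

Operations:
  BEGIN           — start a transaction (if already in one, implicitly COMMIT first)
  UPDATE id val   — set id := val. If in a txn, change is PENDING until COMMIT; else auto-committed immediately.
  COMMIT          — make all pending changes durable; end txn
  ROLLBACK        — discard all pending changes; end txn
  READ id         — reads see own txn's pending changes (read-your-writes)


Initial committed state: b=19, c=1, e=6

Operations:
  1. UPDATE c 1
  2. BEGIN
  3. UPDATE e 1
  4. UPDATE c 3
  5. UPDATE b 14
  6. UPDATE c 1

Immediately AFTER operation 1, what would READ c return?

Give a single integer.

Initial committed: {b=19, c=1, e=6}
Op 1: UPDATE c=1 (auto-commit; committed c=1)
After op 1: visible(c) = 1 (pending={}, committed={b=19, c=1, e=6})

Answer: 1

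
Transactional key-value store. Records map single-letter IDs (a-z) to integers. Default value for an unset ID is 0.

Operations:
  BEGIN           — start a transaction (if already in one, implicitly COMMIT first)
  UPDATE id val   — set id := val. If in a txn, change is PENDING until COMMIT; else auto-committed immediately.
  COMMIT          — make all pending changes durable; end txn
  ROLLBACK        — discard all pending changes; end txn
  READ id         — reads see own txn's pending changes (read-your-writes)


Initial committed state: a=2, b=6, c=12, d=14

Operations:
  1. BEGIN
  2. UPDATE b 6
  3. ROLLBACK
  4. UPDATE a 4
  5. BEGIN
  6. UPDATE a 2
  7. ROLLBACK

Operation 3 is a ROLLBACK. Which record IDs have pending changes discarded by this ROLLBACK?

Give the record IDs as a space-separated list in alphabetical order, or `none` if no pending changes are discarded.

Answer: b

Derivation:
Initial committed: {a=2, b=6, c=12, d=14}
Op 1: BEGIN: in_txn=True, pending={}
Op 2: UPDATE b=6 (pending; pending now {b=6})
Op 3: ROLLBACK: discarded pending ['b']; in_txn=False
Op 4: UPDATE a=4 (auto-commit; committed a=4)
Op 5: BEGIN: in_txn=True, pending={}
Op 6: UPDATE a=2 (pending; pending now {a=2})
Op 7: ROLLBACK: discarded pending ['a']; in_txn=False
ROLLBACK at op 3 discards: ['b']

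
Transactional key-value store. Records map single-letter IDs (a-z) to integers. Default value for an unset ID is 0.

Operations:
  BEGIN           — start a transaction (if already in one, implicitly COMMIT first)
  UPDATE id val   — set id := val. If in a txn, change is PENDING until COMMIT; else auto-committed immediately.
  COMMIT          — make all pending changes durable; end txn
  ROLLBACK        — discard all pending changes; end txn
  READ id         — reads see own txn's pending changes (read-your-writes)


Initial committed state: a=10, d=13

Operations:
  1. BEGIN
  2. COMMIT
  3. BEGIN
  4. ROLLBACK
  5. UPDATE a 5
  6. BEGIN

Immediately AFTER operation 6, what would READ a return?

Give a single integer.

Answer: 5

Derivation:
Initial committed: {a=10, d=13}
Op 1: BEGIN: in_txn=True, pending={}
Op 2: COMMIT: merged [] into committed; committed now {a=10, d=13}
Op 3: BEGIN: in_txn=True, pending={}
Op 4: ROLLBACK: discarded pending []; in_txn=False
Op 5: UPDATE a=5 (auto-commit; committed a=5)
Op 6: BEGIN: in_txn=True, pending={}
After op 6: visible(a) = 5 (pending={}, committed={a=5, d=13})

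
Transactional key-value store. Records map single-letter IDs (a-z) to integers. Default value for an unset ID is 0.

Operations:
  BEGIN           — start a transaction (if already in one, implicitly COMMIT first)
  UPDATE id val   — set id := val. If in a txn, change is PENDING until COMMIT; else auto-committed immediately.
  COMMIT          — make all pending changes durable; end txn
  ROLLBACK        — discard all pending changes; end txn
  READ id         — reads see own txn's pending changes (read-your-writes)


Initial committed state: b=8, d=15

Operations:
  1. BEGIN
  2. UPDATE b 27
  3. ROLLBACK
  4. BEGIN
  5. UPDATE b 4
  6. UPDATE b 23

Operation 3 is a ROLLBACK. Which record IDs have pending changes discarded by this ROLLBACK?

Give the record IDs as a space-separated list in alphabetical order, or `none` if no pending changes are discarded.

Answer: b

Derivation:
Initial committed: {b=8, d=15}
Op 1: BEGIN: in_txn=True, pending={}
Op 2: UPDATE b=27 (pending; pending now {b=27})
Op 3: ROLLBACK: discarded pending ['b']; in_txn=False
Op 4: BEGIN: in_txn=True, pending={}
Op 5: UPDATE b=4 (pending; pending now {b=4})
Op 6: UPDATE b=23 (pending; pending now {b=23})
ROLLBACK at op 3 discards: ['b']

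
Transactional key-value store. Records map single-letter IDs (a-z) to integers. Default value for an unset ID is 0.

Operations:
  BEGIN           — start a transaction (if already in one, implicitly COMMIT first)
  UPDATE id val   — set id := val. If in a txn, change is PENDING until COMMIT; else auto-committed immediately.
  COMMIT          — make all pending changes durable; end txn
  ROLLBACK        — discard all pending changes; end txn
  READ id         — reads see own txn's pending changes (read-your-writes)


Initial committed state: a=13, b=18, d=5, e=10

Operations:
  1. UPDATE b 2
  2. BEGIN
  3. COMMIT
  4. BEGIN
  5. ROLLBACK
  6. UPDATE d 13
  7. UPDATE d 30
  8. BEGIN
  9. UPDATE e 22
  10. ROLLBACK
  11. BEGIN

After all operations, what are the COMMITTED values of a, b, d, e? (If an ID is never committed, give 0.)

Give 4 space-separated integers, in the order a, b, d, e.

Initial committed: {a=13, b=18, d=5, e=10}
Op 1: UPDATE b=2 (auto-commit; committed b=2)
Op 2: BEGIN: in_txn=True, pending={}
Op 3: COMMIT: merged [] into committed; committed now {a=13, b=2, d=5, e=10}
Op 4: BEGIN: in_txn=True, pending={}
Op 5: ROLLBACK: discarded pending []; in_txn=False
Op 6: UPDATE d=13 (auto-commit; committed d=13)
Op 7: UPDATE d=30 (auto-commit; committed d=30)
Op 8: BEGIN: in_txn=True, pending={}
Op 9: UPDATE e=22 (pending; pending now {e=22})
Op 10: ROLLBACK: discarded pending ['e']; in_txn=False
Op 11: BEGIN: in_txn=True, pending={}
Final committed: {a=13, b=2, d=30, e=10}

Answer: 13 2 30 10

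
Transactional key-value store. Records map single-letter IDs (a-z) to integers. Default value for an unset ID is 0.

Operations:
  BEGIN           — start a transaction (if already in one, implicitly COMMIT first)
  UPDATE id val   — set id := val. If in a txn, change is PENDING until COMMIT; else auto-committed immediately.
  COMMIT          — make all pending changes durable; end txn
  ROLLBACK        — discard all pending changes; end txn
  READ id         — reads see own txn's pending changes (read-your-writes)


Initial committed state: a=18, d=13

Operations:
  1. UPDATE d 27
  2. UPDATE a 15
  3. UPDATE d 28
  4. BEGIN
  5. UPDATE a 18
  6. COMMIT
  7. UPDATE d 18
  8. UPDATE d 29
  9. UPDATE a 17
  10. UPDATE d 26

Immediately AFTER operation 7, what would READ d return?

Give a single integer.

Answer: 18

Derivation:
Initial committed: {a=18, d=13}
Op 1: UPDATE d=27 (auto-commit; committed d=27)
Op 2: UPDATE a=15 (auto-commit; committed a=15)
Op 3: UPDATE d=28 (auto-commit; committed d=28)
Op 4: BEGIN: in_txn=True, pending={}
Op 5: UPDATE a=18 (pending; pending now {a=18})
Op 6: COMMIT: merged ['a'] into committed; committed now {a=18, d=28}
Op 7: UPDATE d=18 (auto-commit; committed d=18)
After op 7: visible(d) = 18 (pending={}, committed={a=18, d=18})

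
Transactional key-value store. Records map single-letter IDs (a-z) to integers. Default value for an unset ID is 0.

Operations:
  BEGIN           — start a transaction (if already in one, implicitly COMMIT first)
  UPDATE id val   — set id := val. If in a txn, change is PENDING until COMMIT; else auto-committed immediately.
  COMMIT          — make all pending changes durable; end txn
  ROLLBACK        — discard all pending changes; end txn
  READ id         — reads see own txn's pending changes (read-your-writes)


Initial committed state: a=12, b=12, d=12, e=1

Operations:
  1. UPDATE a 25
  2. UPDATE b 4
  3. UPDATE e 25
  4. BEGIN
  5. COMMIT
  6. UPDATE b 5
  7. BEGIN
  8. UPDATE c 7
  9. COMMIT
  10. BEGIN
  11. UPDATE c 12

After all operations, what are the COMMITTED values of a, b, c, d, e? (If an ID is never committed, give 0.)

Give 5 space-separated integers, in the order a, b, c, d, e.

Initial committed: {a=12, b=12, d=12, e=1}
Op 1: UPDATE a=25 (auto-commit; committed a=25)
Op 2: UPDATE b=4 (auto-commit; committed b=4)
Op 3: UPDATE e=25 (auto-commit; committed e=25)
Op 4: BEGIN: in_txn=True, pending={}
Op 5: COMMIT: merged [] into committed; committed now {a=25, b=4, d=12, e=25}
Op 6: UPDATE b=5 (auto-commit; committed b=5)
Op 7: BEGIN: in_txn=True, pending={}
Op 8: UPDATE c=7 (pending; pending now {c=7})
Op 9: COMMIT: merged ['c'] into committed; committed now {a=25, b=5, c=7, d=12, e=25}
Op 10: BEGIN: in_txn=True, pending={}
Op 11: UPDATE c=12 (pending; pending now {c=12})
Final committed: {a=25, b=5, c=7, d=12, e=25}

Answer: 25 5 7 12 25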